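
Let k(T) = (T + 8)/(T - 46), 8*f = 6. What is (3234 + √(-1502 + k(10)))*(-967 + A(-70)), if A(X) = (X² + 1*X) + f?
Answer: 24990735/2 + 15455*I*√6010/8 ≈ 1.2495e+7 + 1.4977e+5*I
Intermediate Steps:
f = ¾ (f = (⅛)*6 = ¾ ≈ 0.75000)
A(X) = ¾ + X + X² (A(X) = (X² + 1*X) + ¾ = (X² + X) + ¾ = (X + X²) + ¾ = ¾ + X + X²)
k(T) = (8 + T)/(-46 + T)
(3234 + √(-1502 + k(10)))*(-967 + A(-70)) = (3234 + √(-1502 + (8 + 10)/(-46 + 10)))*(-967 + (¾ - 70 + (-70)²)) = (3234 + √(-1502 + 18/(-36)))*(-967 + (¾ - 70 + 4900)) = (3234 + √(-1502 - 1/36*18))*(-967 + 19323/4) = (3234 + √(-1502 - ½))*(15455/4) = (3234 + √(-3005/2))*(15455/4) = (3234 + I*√6010/2)*(15455/4) = 24990735/2 + 15455*I*√6010/8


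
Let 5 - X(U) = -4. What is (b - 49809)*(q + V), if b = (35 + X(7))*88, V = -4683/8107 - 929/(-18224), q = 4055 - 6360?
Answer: 233540312658519/2205104 ≈ 1.0591e+8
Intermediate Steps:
q = -2305
X(U) = 9 (X(U) = 5 - 1*(-4) = 5 + 4 = 9)
V = -1161367/2205104 (V = -4683*1/8107 - 929*(-1/18224) = -4683/8107 + 929/18224 = -1161367/2205104 ≈ -0.52667)
b = 3872 (b = (35 + 9)*88 = 44*88 = 3872)
(b - 49809)*(q + V) = (3872 - 49809)*(-2305 - 1161367/2205104) = -45937*(-5083926087/2205104) = 233540312658519/2205104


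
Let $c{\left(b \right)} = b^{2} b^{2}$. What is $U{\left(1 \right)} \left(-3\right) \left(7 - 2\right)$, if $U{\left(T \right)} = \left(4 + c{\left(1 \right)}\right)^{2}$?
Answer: $-375$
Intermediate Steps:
$c{\left(b \right)} = b^{4}$
$U{\left(T \right)} = 25$ ($U{\left(T \right)} = \left(4 + 1^{4}\right)^{2} = \left(4 + 1\right)^{2} = 5^{2} = 25$)
$U{\left(1 \right)} \left(-3\right) \left(7 - 2\right) = 25 \left(-3\right) \left(7 - 2\right) = - 75 \left(7 - 2\right) = \left(-75\right) 5 = -375$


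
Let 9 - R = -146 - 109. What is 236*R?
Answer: 62304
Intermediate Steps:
R = 264 (R = 9 - (-146 - 109) = 9 - 1*(-255) = 9 + 255 = 264)
236*R = 236*264 = 62304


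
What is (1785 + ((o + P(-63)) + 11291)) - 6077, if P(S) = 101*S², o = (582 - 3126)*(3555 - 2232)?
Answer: -2957844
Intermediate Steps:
o = -3365712 (o = -2544*1323 = -3365712)
(1785 + ((o + P(-63)) + 11291)) - 6077 = (1785 + ((-3365712 + 101*(-63)²) + 11291)) - 6077 = (1785 + ((-3365712 + 101*3969) + 11291)) - 6077 = (1785 + ((-3365712 + 400869) + 11291)) - 6077 = (1785 + (-2964843 + 11291)) - 6077 = (1785 - 2953552) - 6077 = -2951767 - 6077 = -2957844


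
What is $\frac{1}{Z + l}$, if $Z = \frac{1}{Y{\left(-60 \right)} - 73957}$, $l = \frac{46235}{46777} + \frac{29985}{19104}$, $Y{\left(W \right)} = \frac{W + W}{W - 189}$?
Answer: $\frac{1828478964658976}{4677187334999957} \approx 0.39094$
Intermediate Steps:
$Y{\left(W \right)} = \frac{2 W}{-189 + W}$
$l = \frac{761960595}{297875936}$ ($l = 46235 \cdot \frac{1}{46777} + 29985 \cdot \frac{1}{19104} = \frac{46235}{46777} + \frac{9995}{6368} = \frac{761960595}{297875936} \approx 2.558$)
$Z = - \frac{83}{6138391}$ ($Z = \frac{1}{2 \left(-60\right) \frac{1}{-189 - 60} - 73957} = \frac{1}{2 \left(-60\right) \frac{1}{-249} - 73957} = \frac{1}{2 \left(-60\right) \left(- \frac{1}{249}\right) - 73957} = \frac{1}{\frac{40}{83} - 73957} = \frac{1}{- \frac{6138391}{83}} = - \frac{83}{6138391} \approx -1.3521 \cdot 10^{-5}$)
$\frac{1}{Z + l} = \frac{1}{- \frac{83}{6138391} + \frac{761960595}{297875936}} = \frac{1}{\frac{4677187334999957}{1828478964658976}} = \frac{1828478964658976}{4677187334999957}$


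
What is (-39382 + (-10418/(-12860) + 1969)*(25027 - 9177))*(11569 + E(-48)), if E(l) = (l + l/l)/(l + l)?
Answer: 22269059717930219/61728 ≈ 3.6076e+11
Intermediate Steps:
E(l) = (1 + l)/(2*l) (E(l) = (l + 1)/((2*l)) = (1 + l)*(1/(2*l)) = (1 + l)/(2*l))
(-39382 + (-10418/(-12860) + 1969)*(25027 - 9177))*(11569 + E(-48)) = (-39382 + (-10418/(-12860) + 1969)*(25027 - 9177))*(11569 + (1/2)*(1 - 48)/(-48)) = (-39382 + (-10418*(-1/12860) + 1969)*15850)*(11569 + (1/2)*(-1/48)*(-47)) = (-39382 + (5209/6430 + 1969)*15850)*(11569 + 47/96) = (-39382 + (12665879/6430)*15850)*(1110671/96) = (-39382 + 20075418215/643)*(1110671/96) = (20050095589/643)*(1110671/96) = 22269059717930219/61728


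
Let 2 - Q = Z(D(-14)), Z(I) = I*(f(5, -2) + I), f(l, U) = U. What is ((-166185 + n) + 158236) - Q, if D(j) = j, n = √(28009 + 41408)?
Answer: -7727 + 9*√857 ≈ -7463.5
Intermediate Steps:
n = 9*√857 (n = √69417 = 9*√857 ≈ 263.47)
Z(I) = I*(-2 + I)
Q = -222 (Q = 2 - (-14)*(-2 - 14) = 2 - (-14)*(-16) = 2 - 1*224 = 2 - 224 = -222)
((-166185 + n) + 158236) - Q = ((-166185 + 9*√857) + 158236) - 1*(-222) = (-7949 + 9*√857) + 222 = -7727 + 9*√857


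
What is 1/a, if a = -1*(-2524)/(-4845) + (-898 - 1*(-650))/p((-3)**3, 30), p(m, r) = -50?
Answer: 24225/107536 ≈ 0.22527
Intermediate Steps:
a = 107536/24225 (a = -1*(-2524)/(-4845) + (-898 - 1*(-650))/(-50) = 2524*(-1/4845) + (-898 + 650)*(-1/50) = -2524/4845 - 248*(-1/50) = -2524/4845 + 124/25 = 107536/24225 ≈ 4.4390)
1/a = 1/(107536/24225) = 24225/107536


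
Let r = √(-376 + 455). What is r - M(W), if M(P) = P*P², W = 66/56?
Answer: -35937/21952 + √79 ≈ 7.2511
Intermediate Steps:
W = 33/28 (W = 66*(1/56) = 33/28 ≈ 1.1786)
M(P) = P³
r = √79 ≈ 8.8882
r - M(W) = √79 - (33/28)³ = √79 - 1*35937/21952 = √79 - 35937/21952 = -35937/21952 + √79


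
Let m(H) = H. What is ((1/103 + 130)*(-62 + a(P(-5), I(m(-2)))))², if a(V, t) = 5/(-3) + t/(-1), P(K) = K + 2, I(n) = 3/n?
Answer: 24948456594649/381924 ≈ 6.5323e+7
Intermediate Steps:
P(K) = 2 + K
a(V, t) = -5/3 - t (a(V, t) = 5*(-⅓) + t*(-1) = -5/3 - t)
((1/103 + 130)*(-62 + a(P(-5), I(m(-2)))))² = ((1/103 + 130)*(-62 + (-5/3 - 3/(-2))))² = ((1/103 + 130)*(-62 + (-5/3 - 3*(-1)/2)))² = (13391*(-62 + (-5/3 - 1*(-3/2)))/103)² = (13391*(-62 + (-5/3 + 3/2))/103)² = (13391*(-62 - ⅙)/103)² = ((13391/103)*(-373/6))² = (-4994843/618)² = 24948456594649/381924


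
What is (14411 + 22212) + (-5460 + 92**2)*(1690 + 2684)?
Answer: 13176119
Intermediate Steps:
(14411 + 22212) + (-5460 + 92**2)*(1690 + 2684) = 36623 + (-5460 + 8464)*4374 = 36623 + 3004*4374 = 36623 + 13139496 = 13176119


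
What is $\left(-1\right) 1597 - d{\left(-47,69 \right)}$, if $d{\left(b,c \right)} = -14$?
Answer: $-1583$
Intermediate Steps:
$\left(-1\right) 1597 - d{\left(-47,69 \right)} = \left(-1\right) 1597 - -14 = -1597 + 14 = -1583$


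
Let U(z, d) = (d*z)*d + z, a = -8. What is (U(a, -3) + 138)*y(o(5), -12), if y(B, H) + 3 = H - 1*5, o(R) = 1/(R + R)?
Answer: -1160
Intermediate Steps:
o(R) = 1/(2*R)
y(B, H) = -8 + H (y(B, H) = -3 + (H - 1*5) = -3 + (H - 5) = -3 + (-5 + H) = -8 + H)
U(z, d) = z + z*d² (U(z, d) = z*d² + z = z + z*d²)
(U(a, -3) + 138)*y(o(5), -12) = (-8*(1 + (-3)²) + 138)*(-8 - 12) = (-8*(1 + 9) + 138)*(-20) = (-8*10 + 138)*(-20) = (-80 + 138)*(-20) = 58*(-20) = -1160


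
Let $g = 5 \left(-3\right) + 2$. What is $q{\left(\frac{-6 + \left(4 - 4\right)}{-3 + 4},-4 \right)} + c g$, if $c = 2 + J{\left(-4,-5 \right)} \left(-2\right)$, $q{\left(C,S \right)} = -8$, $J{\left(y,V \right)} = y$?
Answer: $-138$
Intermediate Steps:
$c = 10$ ($c = 2 - -8 = 2 + 8 = 10$)
$g = -13$ ($g = -15 + 2 = -13$)
$q{\left(\frac{-6 + \left(4 - 4\right)}{-3 + 4},-4 \right)} + c g = -8 + 10 \left(-13\right) = -8 - 130 = -138$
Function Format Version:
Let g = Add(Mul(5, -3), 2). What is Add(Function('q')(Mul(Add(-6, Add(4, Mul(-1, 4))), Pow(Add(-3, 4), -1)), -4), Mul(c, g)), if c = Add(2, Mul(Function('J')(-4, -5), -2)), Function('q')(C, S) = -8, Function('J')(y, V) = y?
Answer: -138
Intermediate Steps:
c = 10 (c = Add(2, Mul(-4, -2)) = Add(2, 8) = 10)
g = -13 (g = Add(-15, 2) = -13)
Add(Function('q')(Mul(Add(-6, Add(4, Mul(-1, 4))), Pow(Add(-3, 4), -1)), -4), Mul(c, g)) = Add(-8, Mul(10, -13)) = Add(-8, -130) = -138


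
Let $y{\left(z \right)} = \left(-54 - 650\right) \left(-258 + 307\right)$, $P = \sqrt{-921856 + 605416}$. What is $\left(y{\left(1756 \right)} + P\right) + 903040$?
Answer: $868544 + 6 i \sqrt{8790} \approx 8.6854 \cdot 10^{5} + 562.53 i$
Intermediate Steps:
$P = 6 i \sqrt{8790}$ ($P = \sqrt{-316440} = 6 i \sqrt{8790} \approx 562.53 i$)
$y{\left(z \right)} = -34496$ ($y{\left(z \right)} = \left(-704\right) 49 = -34496$)
$\left(y{\left(1756 \right)} + P\right) + 903040 = \left(-34496 + 6 i \sqrt{8790}\right) + 903040 = 868544 + 6 i \sqrt{8790}$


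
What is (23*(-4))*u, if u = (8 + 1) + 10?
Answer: -1748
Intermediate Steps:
u = 19 (u = 9 + 10 = 19)
(23*(-4))*u = (23*(-4))*19 = -92*19 = -1748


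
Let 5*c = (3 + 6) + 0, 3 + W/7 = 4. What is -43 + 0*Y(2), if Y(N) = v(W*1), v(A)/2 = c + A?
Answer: -43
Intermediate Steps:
W = 7 (W = -21 + 7*4 = -21 + 28 = 7)
c = 9/5 (c = ((3 + 6) + 0)/5 = (9 + 0)/5 = (⅕)*9 = 9/5 ≈ 1.8000)
v(A) = 18/5 + 2*A (v(A) = 2*(9/5 + A) = 18/5 + 2*A)
Y(N) = 88/5 (Y(N) = 18/5 + 2*(7*1) = 18/5 + 2*7 = 18/5 + 14 = 88/5)
-43 + 0*Y(2) = -43 + 0*(88/5) = -43 + 0 = -43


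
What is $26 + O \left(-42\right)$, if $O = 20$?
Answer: $-814$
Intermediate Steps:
$26 + O \left(-42\right) = 26 + 20 \left(-42\right) = 26 - 840 = -814$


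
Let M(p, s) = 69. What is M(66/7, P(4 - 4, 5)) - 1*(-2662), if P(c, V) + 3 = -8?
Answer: 2731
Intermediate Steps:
P(c, V) = -11 (P(c, V) = -3 - 8 = -11)
M(66/7, P(4 - 4, 5)) - 1*(-2662) = 69 - 1*(-2662) = 69 + 2662 = 2731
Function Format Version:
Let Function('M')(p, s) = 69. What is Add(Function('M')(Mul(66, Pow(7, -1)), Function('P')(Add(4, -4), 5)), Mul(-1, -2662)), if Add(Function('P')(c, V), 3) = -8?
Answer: 2731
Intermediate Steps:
Function('P')(c, V) = -11 (Function('P')(c, V) = Add(-3, -8) = -11)
Add(Function('M')(Mul(66, Pow(7, -1)), Function('P')(Add(4, -4), 5)), Mul(-1, -2662)) = Add(69, Mul(-1, -2662)) = Add(69, 2662) = 2731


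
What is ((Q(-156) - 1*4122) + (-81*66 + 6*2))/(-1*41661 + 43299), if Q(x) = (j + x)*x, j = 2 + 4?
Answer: 332/39 ≈ 8.5128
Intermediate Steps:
j = 6
Q(x) = x*(6 + x) (Q(x) = (6 + x)*x = x*(6 + x))
((Q(-156) - 1*4122) + (-81*66 + 6*2))/(-1*41661 + 43299) = ((-156*(6 - 156) - 1*4122) + (-81*66 + 6*2))/(-1*41661 + 43299) = ((-156*(-150) - 4122) + (-5346 + 12))/(-41661 + 43299) = ((23400 - 4122) - 5334)/1638 = (19278 - 5334)*(1/1638) = 13944*(1/1638) = 332/39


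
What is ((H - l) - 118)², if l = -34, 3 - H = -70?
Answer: 121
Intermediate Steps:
H = 73 (H = 3 - 1*(-70) = 3 + 70 = 73)
((H - l) - 118)² = ((73 - 1*(-34)) - 118)² = ((73 + 34) - 118)² = (107 - 118)² = (-11)² = 121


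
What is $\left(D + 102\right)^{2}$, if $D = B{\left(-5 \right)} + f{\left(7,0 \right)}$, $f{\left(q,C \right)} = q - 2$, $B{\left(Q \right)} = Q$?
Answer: $10404$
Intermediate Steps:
$f{\left(q,C \right)} = -2 + q$
$D = 0$ ($D = -5 + \left(-2 + 7\right) = -5 + 5 = 0$)
$\left(D + 102\right)^{2} = \left(0 + 102\right)^{2} = 102^{2} = 10404$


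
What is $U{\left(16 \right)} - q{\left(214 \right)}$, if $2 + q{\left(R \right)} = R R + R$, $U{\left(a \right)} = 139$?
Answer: $-45869$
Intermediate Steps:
$q{\left(R \right)} = -2 + R + R^{2}$ ($q{\left(R \right)} = -2 + \left(R R + R\right) = -2 + \left(R^{2} + R\right) = -2 + \left(R + R^{2}\right) = -2 + R + R^{2}$)
$U{\left(16 \right)} - q{\left(214 \right)} = 139 - \left(-2 + 214 + 214^{2}\right) = 139 - \left(-2 + 214 + 45796\right) = 139 - 46008 = -45869$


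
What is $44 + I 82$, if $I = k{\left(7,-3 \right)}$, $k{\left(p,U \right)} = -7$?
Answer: $-530$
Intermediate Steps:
$I = -7$
$44 + I 82 = 44 - 574 = -530$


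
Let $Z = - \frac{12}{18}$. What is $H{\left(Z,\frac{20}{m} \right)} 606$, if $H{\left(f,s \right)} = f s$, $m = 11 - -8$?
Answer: $- \frac{8080}{19} \approx -425.26$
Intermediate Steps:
$Z = - \frac{2}{3}$ ($Z = \left(-12\right) \frac{1}{18} = - \frac{2}{3} \approx -0.66667$)
$m = 19$ ($m = 11 + 8 = 19$)
$H{\left(Z,\frac{20}{m} \right)} 606 = - \frac{2 \cdot \frac{20}{19}}{3} \cdot 606 = - \frac{2 \cdot 20 \cdot \frac{1}{19}}{3} \cdot 606 = \left(- \frac{2}{3}\right) \frac{20}{19} \cdot 606 = \left(- \frac{40}{57}\right) 606 = - \frac{8080}{19}$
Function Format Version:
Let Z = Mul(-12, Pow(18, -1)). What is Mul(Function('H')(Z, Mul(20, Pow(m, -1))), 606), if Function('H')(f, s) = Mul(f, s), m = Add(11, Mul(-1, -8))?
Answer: Rational(-8080, 19) ≈ -425.26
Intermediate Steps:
Z = Rational(-2, 3) (Z = Mul(-12, Rational(1, 18)) = Rational(-2, 3) ≈ -0.66667)
m = 19 (m = Add(11, 8) = 19)
Mul(Function('H')(Z, Mul(20, Pow(m, -1))), 606) = Mul(Mul(Rational(-2, 3), Mul(20, Pow(19, -1))), 606) = Mul(Mul(Rational(-2, 3), Mul(20, Rational(1, 19))), 606) = Mul(Mul(Rational(-2, 3), Rational(20, 19)), 606) = Mul(Rational(-40, 57), 606) = Rational(-8080, 19)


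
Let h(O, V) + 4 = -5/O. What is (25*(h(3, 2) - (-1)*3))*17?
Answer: -3400/3 ≈ -1133.3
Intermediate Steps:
h(O, V) = -4 - 5/O
(25*(h(3, 2) - (-1)*3))*17 = (25*((-4 - 5/3) - (-1)*3))*17 = (25*((-4 - 5*⅓) - 1*(-3)))*17 = (25*((-4 - 5/3) + 3))*17 = (25*(-17/3 + 3))*17 = (25*(-8/3))*17 = -200/3*17 = -3400/3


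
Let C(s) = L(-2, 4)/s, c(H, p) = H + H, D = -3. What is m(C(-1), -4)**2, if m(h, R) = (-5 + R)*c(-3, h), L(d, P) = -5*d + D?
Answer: 2916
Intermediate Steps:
L(d, P) = -3 - 5*d (L(d, P) = -5*d - 3 = -3 - 5*d)
c(H, p) = 2*H
C(s) = 7/s (C(s) = (-3 - 5*(-2))/s = (-3 + 10)/s = 7/s)
m(h, R) = 30 - 6*R (m(h, R) = (-5 + R)*(2*(-3)) = (-5 + R)*(-6) = 30 - 6*R)
m(C(-1), -4)**2 = (30 - 6*(-4))**2 = (30 + 24)**2 = 54**2 = 2916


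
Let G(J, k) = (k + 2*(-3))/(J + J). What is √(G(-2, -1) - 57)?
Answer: I*√221/2 ≈ 7.433*I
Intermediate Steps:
G(J, k) = (-6 + k)/(2*J) (G(J, k) = (k - 6)/((2*J)) = (-6 + k)*(1/(2*J)) = (-6 + k)/(2*J))
√(G(-2, -1) - 57) = √((½)*(-6 - 1)/(-2) - 57) = √((½)*(-½)*(-7) - 57) = √(7/4 - 57) = √(-221/4) = I*√221/2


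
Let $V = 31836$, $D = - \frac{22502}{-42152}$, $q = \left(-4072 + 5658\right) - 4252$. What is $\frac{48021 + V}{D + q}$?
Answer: $- \frac{1683066132}{56177365} \approx -29.96$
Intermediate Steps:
$q = -2666$ ($q = 1586 - 4252 = -2666$)
$D = \frac{11251}{21076}$ ($D = \left(-22502\right) \left(- \frac{1}{42152}\right) = \frac{11251}{21076} \approx 0.53383$)
$\frac{48021 + V}{D + q} = \frac{48021 + 31836}{\frac{11251}{21076} - 2666} = \frac{79857}{- \frac{56177365}{21076}} = 79857 \left(- \frac{21076}{56177365}\right) = - \frac{1683066132}{56177365}$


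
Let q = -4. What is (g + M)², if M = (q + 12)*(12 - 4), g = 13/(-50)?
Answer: 10156969/2500 ≈ 4062.8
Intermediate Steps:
g = -13/50 (g = 13*(-1/50) = -13/50 ≈ -0.26000)
M = 64 (M = (-4 + 12)*(12 - 4) = 8*8 = 64)
(g + M)² = (-13/50 + 64)² = (3187/50)² = 10156969/2500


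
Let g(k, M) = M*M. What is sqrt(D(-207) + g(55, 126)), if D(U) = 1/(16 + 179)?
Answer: sqrt(603685095)/195 ≈ 126.00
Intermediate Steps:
g(k, M) = M**2
D(U) = 1/195
sqrt(D(-207) + g(55, 126)) = sqrt(1/195 + 126**2) = sqrt(1/195 + 15876) = sqrt(3095821/195) = sqrt(603685095)/195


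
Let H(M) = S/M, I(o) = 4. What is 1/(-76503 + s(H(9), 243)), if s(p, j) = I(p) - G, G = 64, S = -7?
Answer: -1/76563 ≈ -1.3061e-5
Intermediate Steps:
H(M) = -7/M
s(p, j) = -60 (s(p, j) = 4 - 1*64 = 4 - 64 = -60)
1/(-76503 + s(H(9), 243)) = 1/(-76503 - 60) = 1/(-76563) = -1/76563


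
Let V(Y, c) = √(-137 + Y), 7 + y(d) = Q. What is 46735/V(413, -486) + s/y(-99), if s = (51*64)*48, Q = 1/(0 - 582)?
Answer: -91183104/4075 + 46735*√69/138 ≈ -19563.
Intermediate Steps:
Q = -1/582 (Q = 1/(-582) = -1/582 ≈ -0.0017182)
y(d) = -4075/582 (y(d) = -7 - 1/582 = -4075/582)
s = 156672 (s = 3264*48 = 156672)
46735/V(413, -486) + s/y(-99) = 46735/(√(-137 + 413)) + 156672/(-4075/582) = 46735/(√276) + 156672*(-582/4075) = 46735/((2*√69)) - 91183104/4075 = 46735*(√69/138) - 91183104/4075 = 46735*√69/138 - 91183104/4075 = -91183104/4075 + 46735*√69/138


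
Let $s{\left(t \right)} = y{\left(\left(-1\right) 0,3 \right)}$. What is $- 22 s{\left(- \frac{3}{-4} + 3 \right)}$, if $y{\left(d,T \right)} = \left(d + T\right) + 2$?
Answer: $-110$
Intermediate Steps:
$y{\left(d,T \right)} = 2 + T + d$ ($y{\left(d,T \right)} = \left(T + d\right) + 2 = 2 + T + d$)
$s{\left(t \right)} = 5$ ($s{\left(t \right)} = 2 + 3 - 0 = 2 + 3 + 0 = 5$)
$- 22 s{\left(- \frac{3}{-4} + 3 \right)} = \left(-22\right) 5 = -110$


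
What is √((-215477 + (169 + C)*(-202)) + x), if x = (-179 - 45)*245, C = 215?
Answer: 5*I*√13917 ≈ 589.85*I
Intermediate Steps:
x = -54880 (x = -224*245 = -54880)
√((-215477 + (169 + C)*(-202)) + x) = √((-215477 + (169 + 215)*(-202)) - 54880) = √((-215477 + 384*(-202)) - 54880) = √((-215477 - 77568) - 54880) = √(-293045 - 54880) = √(-347925) = 5*I*√13917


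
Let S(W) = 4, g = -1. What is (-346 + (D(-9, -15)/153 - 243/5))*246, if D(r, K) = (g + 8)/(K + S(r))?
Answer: -272288708/2805 ≈ -97073.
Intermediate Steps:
D(r, K) = 7/(4 + K) (D(r, K) = (-1 + 8)/(K + 4) = 7/(4 + K))
(-346 + (D(-9, -15)/153 - 243/5))*246 = (-346 + ((7/(4 - 15))/153 - 243/5))*246 = (-346 + ((7/(-11))*(1/153) - 243*⅕))*246 = (-346 + ((7*(-1/11))*(1/153) - 243/5))*246 = (-346 + (-7/11*1/153 - 243/5))*246 = (-346 + (-7/1683 - 243/5))*246 = (-346 - 409004/8415)*246 = -3320594/8415*246 = -272288708/2805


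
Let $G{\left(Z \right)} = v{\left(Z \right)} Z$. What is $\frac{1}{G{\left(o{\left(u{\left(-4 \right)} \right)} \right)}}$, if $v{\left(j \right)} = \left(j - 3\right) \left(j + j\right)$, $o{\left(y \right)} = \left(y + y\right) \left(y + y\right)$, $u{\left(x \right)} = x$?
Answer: $\frac{1}{499712} \approx 2.0012 \cdot 10^{-6}$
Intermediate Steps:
$o{\left(y \right)} = 4 y^{2}$ ($o{\left(y \right)} = 2 y 2 y = 4 y^{2}$)
$v{\left(j \right)} = 2 j \left(-3 + j\right)$ ($v{\left(j \right)} = \left(-3 + j\right) 2 j = 2 j \left(-3 + j\right)$)
$G{\left(Z \right)} = 2 Z^{2} \left(-3 + Z\right)$ ($G{\left(Z \right)} = 2 Z \left(-3 + Z\right) Z = 2 Z^{2} \left(-3 + Z\right)$)
$\frac{1}{G{\left(o{\left(u{\left(-4 \right)} \right)} \right)}} = \frac{1}{2 \left(4 \left(-4\right)^{2}\right)^{2} \left(-3 + 4 \left(-4\right)^{2}\right)} = \frac{1}{2 \left(4 \cdot 16\right)^{2} \left(-3 + 4 \cdot 16\right)} = \frac{1}{2 \cdot 64^{2} \left(-3 + 64\right)} = \frac{1}{2 \cdot 4096 \cdot 61} = \frac{1}{499712}$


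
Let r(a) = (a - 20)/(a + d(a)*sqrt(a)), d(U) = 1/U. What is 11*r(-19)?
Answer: 154869/6860 - 429*I*sqrt(19)/6860 ≈ 22.576 - 0.27259*I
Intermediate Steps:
d(U) = 1/U
r(a) = (-20 + a)/(a + 1/sqrt(a)) (r(a) = (a - 20)/(a + sqrt(a)/a) = (-20 + a)/(a + 1/sqrt(a)))
11*r(-19) = 11*(sqrt(-19)*(-20 - 19)/(1 + (-19)**(3/2))) = 11*((I*sqrt(19))*(-39)/(1 - 19*I*sqrt(19))) = 11*(-39*I*sqrt(19)/(1 - 19*I*sqrt(19))) = -429*I*sqrt(19)/(1 - 19*I*sqrt(19))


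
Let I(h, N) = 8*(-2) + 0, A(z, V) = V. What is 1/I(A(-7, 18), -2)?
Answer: -1/16 ≈ -0.062500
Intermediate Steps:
I(h, N) = -16 (I(h, N) = -16 + 0 = -16)
1/I(A(-7, 18), -2) = 1/(-16) = -1/16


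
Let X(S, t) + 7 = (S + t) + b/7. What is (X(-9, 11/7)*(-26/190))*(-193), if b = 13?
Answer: -220792/665 ≈ -332.02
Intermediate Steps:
X(S, t) = -36/7 + S + t (X(S, t) = -7 + ((S + t) + 13/7) = -7 + (13/7 + S + t) = -36/7 + S + t)
(X(-9, 11/7)*(-26/190))*(-193) = ((-36/7 - 9 + 11/7)*(-26/190))*(-193) = ((-36/7 - 9 + 11*(⅐))*(-26*1/190))*(-193) = ((-36/7 - 9 + 11/7)*(-13/95))*(-193) = -88/7*(-13/95)*(-193) = (1144/665)*(-193) = -220792/665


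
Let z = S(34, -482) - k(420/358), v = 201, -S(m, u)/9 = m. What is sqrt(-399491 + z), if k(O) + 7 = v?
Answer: I*sqrt(399991) ≈ 632.45*I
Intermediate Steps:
S(m, u) = -9*m
k(O) = 194 (k(O) = -7 + 201 = 194)
z = -500 (z = -9*34 - 1*194 = -306 - 194 = -500)
sqrt(-399491 + z) = sqrt(-399491 - 500) = sqrt(-399991) = I*sqrt(399991)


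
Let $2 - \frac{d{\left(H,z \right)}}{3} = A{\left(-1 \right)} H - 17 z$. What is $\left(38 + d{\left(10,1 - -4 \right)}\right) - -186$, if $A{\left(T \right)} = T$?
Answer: $515$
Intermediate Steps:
$d{\left(H,z \right)} = 6 + 3 H + 51 z$ ($d{\left(H,z \right)} = 6 - 3 \left(- H - 17 z\right) = 6 + \left(3 H + 51 z\right) = 6 + 3 H + 51 z$)
$\left(38 + d{\left(10,1 - -4 \right)}\right) - -186 = \left(38 + \left(6 + 3 \cdot 10 + 51 \left(1 - -4\right)\right)\right) - -186 = \left(38 + \left(6 + 30 + 51 \left(1 + 4\right)\right)\right) + 186 = \left(38 + \left(6 + 30 + 51 \cdot 5\right)\right) + 186 = \left(38 + \left(6 + 30 + 255\right)\right) + 186 = \left(38 + 291\right) + 186 = 329 + 186 = 515$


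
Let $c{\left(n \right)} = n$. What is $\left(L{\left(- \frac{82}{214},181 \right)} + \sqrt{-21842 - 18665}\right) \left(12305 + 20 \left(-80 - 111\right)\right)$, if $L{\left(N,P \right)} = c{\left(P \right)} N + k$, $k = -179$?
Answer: $- \frac{225480390}{107} + 8485 i \sqrt{40507} \approx -2.1073 \cdot 10^{6} + 1.7077 \cdot 10^{6} i$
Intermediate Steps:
$L{\left(N,P \right)} = -179 + N P$ ($L{\left(N,P \right)} = P N - 179 = N P - 179 = -179 + N P$)
$\left(L{\left(- \frac{82}{214},181 \right)} + \sqrt{-21842 - 18665}\right) \left(12305 + 20 \left(-80 - 111\right)\right) = \left(\left(-179 + - \frac{82}{214} \cdot 181\right) + \sqrt{-21842 - 18665}\right) \left(12305 + 20 \left(-80 - 111\right)\right) = \left(\left(-179 + \left(-82\right) \frac{1}{214} \cdot 181\right) + \sqrt{-40507}\right) \left(12305 + 20 \left(-191\right)\right) = \left(\left(-179 - \frac{7421}{107}\right) + i \sqrt{40507}\right) \left(12305 - 3820\right) = \left(\left(-179 - \frac{7421}{107}\right) + i \sqrt{40507}\right) 8485 = \left(- \frac{26574}{107} + i \sqrt{40507}\right) 8485 = - \frac{225480390}{107} + 8485 i \sqrt{40507}$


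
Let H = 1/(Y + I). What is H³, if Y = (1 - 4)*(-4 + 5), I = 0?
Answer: -1/27 ≈ -0.037037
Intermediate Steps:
Y = -3 (Y = -3*1 = -3)
H = -⅓ (H = 1/(-3 + 0) = 1/(-3) = -⅓ ≈ -0.33333)
H³ = (-⅓)³ = -1/27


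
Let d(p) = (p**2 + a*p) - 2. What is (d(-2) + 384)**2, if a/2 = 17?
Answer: 101124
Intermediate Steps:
a = 34 (a = 2*17 = 34)
d(p) = -2 + p**2 + 34*p (d(p) = (p**2 + 34*p) - 2 = -2 + p**2 + 34*p)
(d(-2) + 384)**2 = ((-2 + (-2)**2 + 34*(-2)) + 384)**2 = ((-2 + 4 - 68) + 384)**2 = (-66 + 384)**2 = 318**2 = 101124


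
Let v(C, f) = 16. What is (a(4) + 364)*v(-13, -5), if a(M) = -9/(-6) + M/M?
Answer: 5864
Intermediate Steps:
a(M) = 5/2 (a(M) = -9*(-1/6) + 1 = 3/2 + 1 = 5/2)
(a(4) + 364)*v(-13, -5) = (5/2 + 364)*16 = (733/2)*16 = 5864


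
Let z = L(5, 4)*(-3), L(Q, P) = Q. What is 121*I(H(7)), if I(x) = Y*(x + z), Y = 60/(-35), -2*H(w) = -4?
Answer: 18876/7 ≈ 2696.6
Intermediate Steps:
H(w) = 2 (H(w) = -½*(-4) = 2)
Y = -12/7 (Y = 60*(-1/35) = -12/7 ≈ -1.7143)
z = -15 (z = 5*(-3) = -15)
I(x) = 180/7 - 12*x/7 (I(x) = -12*(x - 15)/7 = -12*(-15 + x)/7 = 180/7 - 12*x/7)
121*I(H(7)) = 121*(180/7 - 12/7*2) = 121*(180/7 - 24/7) = 121*(156/7) = 18876/7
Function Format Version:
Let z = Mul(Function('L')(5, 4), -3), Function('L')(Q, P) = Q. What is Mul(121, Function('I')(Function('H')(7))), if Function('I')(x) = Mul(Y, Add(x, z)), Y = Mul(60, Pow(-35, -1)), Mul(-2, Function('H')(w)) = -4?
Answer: Rational(18876, 7) ≈ 2696.6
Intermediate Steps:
Function('H')(w) = 2 (Function('H')(w) = Mul(Rational(-1, 2), -4) = 2)
Y = Rational(-12, 7) (Y = Mul(60, Rational(-1, 35)) = Rational(-12, 7) ≈ -1.7143)
z = -15 (z = Mul(5, -3) = -15)
Function('I')(x) = Add(Rational(180, 7), Mul(Rational(-12, 7), x)) (Function('I')(x) = Mul(Rational(-12, 7), Add(x, -15)) = Mul(Rational(-12, 7), Add(-15, x)) = Add(Rational(180, 7), Mul(Rational(-12, 7), x)))
Mul(121, Function('I')(Function('H')(7))) = Mul(121, Add(Rational(180, 7), Mul(Rational(-12, 7), 2))) = Mul(121, Add(Rational(180, 7), Rational(-24, 7))) = Mul(121, Rational(156, 7)) = Rational(18876, 7)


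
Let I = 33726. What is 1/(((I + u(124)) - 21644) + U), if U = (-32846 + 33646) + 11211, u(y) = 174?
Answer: 1/24267 ≈ 4.1208e-5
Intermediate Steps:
U = 12011 (U = 800 + 11211 = 12011)
1/(((I + u(124)) - 21644) + U) = 1/(((33726 + 174) - 21644) + 12011) = 1/((33900 - 21644) + 12011) = 1/(12256 + 12011) = 1/24267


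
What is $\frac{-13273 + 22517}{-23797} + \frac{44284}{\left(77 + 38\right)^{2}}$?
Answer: $\frac{931574448}{314715325} \approx 2.9601$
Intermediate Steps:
$\frac{-13273 + 22517}{-23797} + \frac{44284}{\left(77 + 38\right)^{2}} = 9244 \left(- \frac{1}{23797}\right) + \frac{44284}{115^{2}} = - \frac{9244}{23797} + \frac{44284}{13225} = \frac{931574448}{314715325}$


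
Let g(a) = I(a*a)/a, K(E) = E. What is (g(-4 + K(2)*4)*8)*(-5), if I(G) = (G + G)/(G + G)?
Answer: -10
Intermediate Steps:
I(G) = 1 (I(G) = (2*G)/((2*G)) = (2*G)*(1/(2*G)) = 1)
g(a) = 1/a
(g(-4 + K(2)*4)*8)*(-5) = (8/(-4 + 2*4))*(-5) = (8/(-4 + 8))*(-5) = (8/4)*(-5) = ((1/4)*8)*(-5) = 2*(-5) = -10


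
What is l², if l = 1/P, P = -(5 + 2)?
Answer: 1/49 ≈ 0.020408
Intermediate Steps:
P = -7 (P = -1*7 = -7)
l = -⅐ (l = 1/(-7) = -⅐ ≈ -0.14286)
l² = (-⅐)² = 1/49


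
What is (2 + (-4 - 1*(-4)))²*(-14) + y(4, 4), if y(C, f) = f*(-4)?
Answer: -72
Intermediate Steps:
y(C, f) = -4*f
(2 + (-4 - 1*(-4)))²*(-14) + y(4, 4) = (2 + (-4 - 1*(-4)))²*(-14) - 4*4 = (2 + (-4 + 4))²*(-14) - 16 = (2 + 0)²*(-14) - 16 = 2²*(-14) - 16 = 4*(-14) - 16 = -56 - 16 = -72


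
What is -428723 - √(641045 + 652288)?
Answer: -428723 - √1293333 ≈ -4.2986e+5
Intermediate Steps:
-428723 - √(641045 + 652288) = -428723 - √1293333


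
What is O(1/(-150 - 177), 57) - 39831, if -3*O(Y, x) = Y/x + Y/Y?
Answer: -2227248665/55917 ≈ -39831.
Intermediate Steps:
O(Y, x) = -⅓ - Y/(3*x) (O(Y, x) = -(Y/x + Y/Y)/3 = -(Y/x + 1)/3 = -(1 + Y/x)/3 = -⅓ - Y/(3*x))
O(1/(-150 - 177), 57) - 39831 = (⅓)*(-1/(-150 - 177) - 1*57)/57 - 39831 = (⅓)*(1/57)*(-1/(-327) - 57) - 39831 = (⅓)*(1/57)*(-1*(-1/327) - 57) - 39831 = (⅓)*(1/57)*(1/327 - 57) - 39831 = (⅓)*(1/57)*(-18638/327) - 39831 = -18638/55917 - 39831 = -2227248665/55917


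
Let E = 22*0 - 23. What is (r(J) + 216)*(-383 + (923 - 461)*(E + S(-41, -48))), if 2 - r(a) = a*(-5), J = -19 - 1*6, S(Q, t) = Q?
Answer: -2785443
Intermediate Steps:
E = -23 (E = 0 - 23 = -23)
J = -25 (J = -19 - 6 = -25)
r(a) = 2 + 5*a (r(a) = 2 - a*(-5) = 2 - (-5)*a = 2 + 5*a)
(r(J) + 216)*(-383 + (923 - 461)*(E + S(-41, -48))) = ((2 + 5*(-25)) + 216)*(-383 + (923 - 461)*(-23 - 41)) = ((2 - 125) + 216)*(-383 + 462*(-64)) = (-123 + 216)*(-383 - 29568) = 93*(-29951) = -2785443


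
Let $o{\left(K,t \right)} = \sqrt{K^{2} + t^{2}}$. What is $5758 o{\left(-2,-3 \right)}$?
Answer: $5758 \sqrt{13} \approx 20761.0$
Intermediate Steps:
$5758 o{\left(-2,-3 \right)} = 5758 \sqrt{\left(-2\right)^{2} + \left(-3\right)^{2}} = 5758 \sqrt{4 + 9} = 5758 \sqrt{13}$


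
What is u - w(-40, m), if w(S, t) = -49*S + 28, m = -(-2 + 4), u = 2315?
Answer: 327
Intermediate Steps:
m = -2 (m = -1*2 = -2)
w(S, t) = 28 - 49*S
u - w(-40, m) = 2315 - (28 - 49*(-40)) = 2315 - (28 + 1960) = 2315 - 1*1988 = 2315 - 1988 = 327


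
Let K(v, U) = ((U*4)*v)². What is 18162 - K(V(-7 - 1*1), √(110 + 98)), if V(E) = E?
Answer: -194830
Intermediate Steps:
K(v, U) = 16*U²*v² (K(v, U) = ((4*U)*v)² = (4*U*v)² = 16*U²*v²)
18162 - K(V(-7 - 1*1), √(110 + 98)) = 18162 - 16*(√(110 + 98))²*(-7 - 1*1)² = 18162 - 16*(√208)²*(-7 - 1)² = 18162 - 16*(4*√13)²*(-8)² = 18162 - 16*208*64 = 18162 - 1*212992 = 18162 - 212992 = -194830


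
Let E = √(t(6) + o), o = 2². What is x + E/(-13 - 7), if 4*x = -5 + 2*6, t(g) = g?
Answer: 7/4 - √10/20 ≈ 1.5919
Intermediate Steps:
o = 4
x = 7/4 (x = (-5 + 2*6)/4 = (-5 + 12)/4 = (¼)*7 = 7/4 ≈ 1.7500)
E = √10 (E = √(6 + 4) = √10 ≈ 3.1623)
x + E/(-13 - 7) = 7/4 + √10/(-13 - 7) = 7/4 + √10/(-20) = 7/4 + √10*(-1/20) = 7/4 - √10/20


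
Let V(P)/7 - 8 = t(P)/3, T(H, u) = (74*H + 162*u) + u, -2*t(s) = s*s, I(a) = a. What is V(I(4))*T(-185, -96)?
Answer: -3285856/3 ≈ -1.0953e+6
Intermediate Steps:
t(s) = -s**2/2 (t(s) = -s*s/2 = -s**2/2)
T(H, u) = 74*H + 163*u
V(P) = 56 - 7*P**2/6 (V(P) = 56 + 7*(-P**2/2/3) = 56 + 7*(-P**2/2*(1/3)) = 56 + 7*(-P**2/6) = 56 - 7*P**2/6)
V(I(4))*T(-185, -96) = (56 - 7/6*4**2)*(74*(-185) + 163*(-96)) = (56 - 7/6*16)*(-13690 - 15648) = (56 - 56/3)*(-29338) = (112/3)*(-29338) = -3285856/3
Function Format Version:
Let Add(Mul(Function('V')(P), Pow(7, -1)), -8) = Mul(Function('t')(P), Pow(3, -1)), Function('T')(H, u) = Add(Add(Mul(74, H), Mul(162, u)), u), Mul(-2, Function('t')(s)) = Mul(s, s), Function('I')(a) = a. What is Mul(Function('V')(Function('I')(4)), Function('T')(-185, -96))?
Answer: Rational(-3285856, 3) ≈ -1.0953e+6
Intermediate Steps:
Function('t')(s) = Mul(Rational(-1, 2), Pow(s, 2)) (Function('t')(s) = Mul(Rational(-1, 2), Mul(s, s)) = Mul(Rational(-1, 2), Pow(s, 2)))
Function('T')(H, u) = Add(Mul(74, H), Mul(163, u))
Function('V')(P) = Add(56, Mul(Rational(-7, 6), Pow(P, 2))) (Function('V')(P) = Add(56, Mul(7, Mul(Mul(Rational(-1, 2), Pow(P, 2)), Pow(3, -1)))) = Add(56, Mul(7, Mul(Mul(Rational(-1, 2), Pow(P, 2)), Rational(1, 3)))) = Add(56, Mul(7, Mul(Rational(-1, 6), Pow(P, 2)))) = Add(56, Mul(Rational(-7, 6), Pow(P, 2))))
Mul(Function('V')(Function('I')(4)), Function('T')(-185, -96)) = Mul(Add(56, Mul(Rational(-7, 6), Pow(4, 2))), Add(Mul(74, -185), Mul(163, -96))) = Mul(Add(56, Mul(Rational(-7, 6), 16)), Add(-13690, -15648)) = Mul(Add(56, Rational(-56, 3)), -29338) = Mul(Rational(112, 3), -29338) = Rational(-3285856, 3)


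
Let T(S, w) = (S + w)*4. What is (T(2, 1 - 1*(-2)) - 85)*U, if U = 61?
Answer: -3965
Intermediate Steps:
T(S, w) = 4*S + 4*w
(T(2, 1 - 1*(-2)) - 85)*U = ((4*2 + 4*(1 - 1*(-2))) - 85)*61 = ((8 + 4*(1 + 2)) - 85)*61 = ((8 + 4*3) - 85)*61 = ((8 + 12) - 85)*61 = (20 - 85)*61 = -65*61 = -3965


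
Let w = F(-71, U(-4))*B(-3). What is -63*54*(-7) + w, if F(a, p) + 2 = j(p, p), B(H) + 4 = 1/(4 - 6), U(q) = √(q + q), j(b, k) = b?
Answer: 23823 - 9*I*√2 ≈ 23823.0 - 12.728*I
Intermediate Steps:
U(q) = √2*√q (U(q) = √(2*q) = √2*√q)
B(H) = -9/2 (B(H) = -4 + 1/(4 - 6) = -4 + 1/(-2) = -4 - ½ = -9/2)
F(a, p) = -2 + p
w = 9 - 9*I*√2 (w = (-2 + √2*√(-4))*(-9/2) = (-2 + √2*(2*I))*(-9/2) = (-2 + 2*I*√2)*(-9/2) = 9 - 9*I*√2 ≈ 9.0 - 12.728*I)
-63*54*(-7) + w = -63*54*(-7) + (9 - 9*I*√2) = -3402*(-7) + (9 - 9*I*√2) = 23814 + (9 - 9*I*√2) = 23823 - 9*I*√2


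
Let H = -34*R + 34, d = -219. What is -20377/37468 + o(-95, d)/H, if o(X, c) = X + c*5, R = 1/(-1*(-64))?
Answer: -12173153/337212 ≈ -36.099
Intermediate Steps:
R = 1/64 ≈ 0.015625
H = 1071/32 (H = -34*1/64 + 34 = -17/32 + 34 = 1071/32 ≈ 33.469)
o(X, c) = X + 5*c
-20377/37468 + o(-95, d)/H = -20377/37468 + (-95 + 5*(-219))/(1071/32) = -20377*1/37468 + (-95 - 1095)*(32/1071) = -20377/37468 - 1190*32/1071 = -20377/37468 - 320/9 = -12173153/337212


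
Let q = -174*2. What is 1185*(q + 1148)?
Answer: 948000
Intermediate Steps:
q = -348
1185*(q + 1148) = 1185*(-348 + 1148) = 1185*800 = 948000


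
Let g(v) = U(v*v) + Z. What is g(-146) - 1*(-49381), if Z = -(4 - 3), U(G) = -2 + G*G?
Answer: 454421234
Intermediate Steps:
U(G) = -2 + G²
Z = -1 (Z = -1*1 = -1)
g(v) = -3 + v⁴ (g(v) = (-2 + (v*v)²) - 1 = (-2 + (v²)²) - 1 = (-2 + v⁴) - 1 = -3 + v⁴)
g(-146) - 1*(-49381) = (-3 + (-146)⁴) - 1*(-49381) = (-3 + 454371856) + 49381 = 454371853 + 49381 = 454421234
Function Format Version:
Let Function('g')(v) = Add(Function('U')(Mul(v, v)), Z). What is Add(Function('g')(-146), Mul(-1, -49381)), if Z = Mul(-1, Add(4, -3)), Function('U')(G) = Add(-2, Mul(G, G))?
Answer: 454421234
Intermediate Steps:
Function('U')(G) = Add(-2, Pow(G, 2))
Z = -1 (Z = Mul(-1, 1) = -1)
Function('g')(v) = Add(-3, Pow(v, 4)) (Function('g')(v) = Add(Add(-2, Pow(Mul(v, v), 2)), -1) = Add(Add(-2, Pow(Pow(v, 2), 2)), -1) = Add(Add(-2, Pow(v, 4)), -1) = Add(-3, Pow(v, 4)))
Add(Function('g')(-146), Mul(-1, -49381)) = Add(Add(-3, Pow(-146, 4)), Mul(-1, -49381)) = Add(Add(-3, 454371856), 49381) = Add(454371853, 49381) = 454421234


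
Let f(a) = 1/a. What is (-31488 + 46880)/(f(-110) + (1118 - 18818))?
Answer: -1693120/1947001 ≈ -0.86960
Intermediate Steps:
(-31488 + 46880)/(f(-110) + (1118 - 18818)) = (-31488 + 46880)/(1/(-110) + (1118 - 18818)) = 15392/(-1/110 - 17700) = 15392/(-1947001/110) = 15392*(-110/1947001) = -1693120/1947001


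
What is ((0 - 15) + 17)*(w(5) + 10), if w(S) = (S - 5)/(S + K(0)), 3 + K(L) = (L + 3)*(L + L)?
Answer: 20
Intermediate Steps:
K(L) = -3 + 2*L*(3 + L) (K(L) = -3 + (L + 3)*(L + L) = -3 + (3 + L)*(2*L) = -3 + 2*L*(3 + L))
w(S) = (-5 + S)/(-3 + S) (w(S) = (S - 5)/(S + (-3 + 2*0² + 6*0)) = (-5 + S)/(S + (-3 + 2*0 + 0)) = (-5 + S)/(S + (-3 + 0 + 0)) = (-5 + S)/(S - 3) = (-5 + S)/(-3 + S))
((0 - 15) + 17)*(w(5) + 10) = ((0 - 15) + 17)*((-5 + 5)/(-3 + 5) + 10) = (-15 + 17)*(0/2 + 10) = 2*((½)*0 + 10) = 2*(0 + 10) = 2*10 = 20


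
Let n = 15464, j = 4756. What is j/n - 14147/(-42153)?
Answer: 104812219/162963498 ≈ 0.64316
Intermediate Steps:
j/n - 14147/(-42153) = 4756/15464 - 14147/(-42153) = 4756*(1/15464) - 14147*(-1/42153) = 1189/3866 + 14147/42153 = 104812219/162963498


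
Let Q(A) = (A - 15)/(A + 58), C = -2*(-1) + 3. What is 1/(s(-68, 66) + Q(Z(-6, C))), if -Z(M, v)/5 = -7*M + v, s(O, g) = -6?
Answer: -177/812 ≈ -0.21798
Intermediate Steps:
C = 5 (C = 2 + 3 = 5)
Z(M, v) = -5*v + 35*M (Z(M, v) = -5*(-7*M + v) = -5*(v - 7*M) = -5*v + 35*M)
Q(A) = (-15 + A)/(58 + A)
1/(s(-68, 66) + Q(Z(-6, C))) = 1/(-6 + (-15 + (-5*5 + 35*(-6)))/(58 + (-5*5 + 35*(-6)))) = 1/(-6 + (-15 + (-25 - 210))/(58 + (-25 - 210))) = 1/(-6 + (-15 - 235)/(58 - 235)) = 1/(-6 - 250/(-177)) = 1/(-6 - 1/177*(-250)) = 1/(-6 + 250/177) = 1/(-812/177) = -177/812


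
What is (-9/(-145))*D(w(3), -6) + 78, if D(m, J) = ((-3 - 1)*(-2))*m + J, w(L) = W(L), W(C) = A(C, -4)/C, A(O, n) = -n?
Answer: 11352/145 ≈ 78.290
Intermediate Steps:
W(C) = 4/C (W(C) = (-1*(-4))/C = 4/C)
w(L) = 4/L
D(m, J) = J + 8*m (D(m, J) = (-4*(-2))*m + J = 8*m + J = J + 8*m)
(-9/(-145))*D(w(3), -6) + 78 = (-9/(-145))*(-6 + 8*(4/3)) + 78 = (-9*(-1/145))*(-6 + 8*(4*(⅓))) + 78 = 9*(-6 + 8*(4/3))/145 + 78 = 9*(-6 + 32/3)/145 + 78 = (9/145)*(14/3) + 78 = 42/145 + 78 = 11352/145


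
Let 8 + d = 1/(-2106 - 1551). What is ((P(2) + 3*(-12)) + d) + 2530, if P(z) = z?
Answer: 9098615/3657 ≈ 2488.0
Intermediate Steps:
d = -29257/3657 (d = -8 + 1/(-2106 - 1551) = -8 + 1/(-3657) = -8 - 1/3657 = -29257/3657 ≈ -8.0003)
((P(2) + 3*(-12)) + d) + 2530 = ((2 + 3*(-12)) - 29257/3657) + 2530 = ((2 - 36) - 29257/3657) + 2530 = (-34 - 29257/3657) + 2530 = -153595/3657 + 2530 = 9098615/3657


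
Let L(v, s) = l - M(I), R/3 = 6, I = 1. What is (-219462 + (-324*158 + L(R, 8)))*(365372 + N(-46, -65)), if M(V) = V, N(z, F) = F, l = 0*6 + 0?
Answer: -98872166085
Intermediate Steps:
R = 18 (R = 3*6 = 18)
l = 0 (l = 0 + 0 = 0)
L(v, s) = -1 (L(v, s) = 0 - 1*1 = 0 - 1 = -1)
(-219462 + (-324*158 + L(R, 8)))*(365372 + N(-46, -65)) = (-219462 + (-324*158 - 1))*(365372 - 65) = (-219462 + (-51192 - 1))*365307 = (-219462 - 51193)*365307 = -270655*365307 = -98872166085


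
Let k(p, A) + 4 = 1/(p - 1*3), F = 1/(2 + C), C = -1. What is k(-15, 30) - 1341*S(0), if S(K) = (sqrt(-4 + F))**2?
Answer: 72341/18 ≈ 4018.9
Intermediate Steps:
F = 1 (F = 1/(2 - 1) = 1/1 = 1)
k(p, A) = -4 + 1/(-3 + p) (k(p, A) = -4 + 1/(p - 1*3) = -4 + 1/(p - 3) = -4 + 1/(-3 + p))
S(K) = -3 (S(K) = (sqrt(-4 + 1))**2 = (sqrt(-3))**2 = (I*sqrt(3))**2 = -3)
k(-15, 30) - 1341*S(0) = (13 - 4*(-15))/(-3 - 15) - 1341*(-3) = (13 + 60)/(-18) + 4023 = -1/18*73 + 4023 = -73/18 + 4023 = 72341/18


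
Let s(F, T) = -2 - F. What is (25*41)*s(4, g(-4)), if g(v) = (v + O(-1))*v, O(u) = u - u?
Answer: -6150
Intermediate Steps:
O(u) = 0
g(v) = v² (g(v) = (v + 0)*v = v*v = v²)
(25*41)*s(4, g(-4)) = (25*41)*(-2 - 1*4) = 1025*(-2 - 4) = 1025*(-6) = -6150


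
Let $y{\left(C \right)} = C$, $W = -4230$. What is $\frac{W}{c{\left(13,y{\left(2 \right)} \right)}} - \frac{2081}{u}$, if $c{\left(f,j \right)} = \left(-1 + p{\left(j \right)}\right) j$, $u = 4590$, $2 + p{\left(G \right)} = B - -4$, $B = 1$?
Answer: $- \frac{2428003}{2295} \approx -1058.0$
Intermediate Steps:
$p{\left(G \right)} = 3$ ($p{\left(G \right)} = -2 + \left(1 - -4\right) = -2 + \left(1 + 4\right) = -2 + 5 = 3$)
$c{\left(f,j \right)} = 2 j$ ($c{\left(f,j \right)} = \left(-1 + 3\right) j = 2 j$)
$\frac{W}{c{\left(13,y{\left(2 \right)} \right)}} - \frac{2081}{u} = - \frac{4230}{2 \cdot 2} - \frac{2081}{4590} = - \frac{4230}{4} - \frac{2081}{4590} = \left(-4230\right) \frac{1}{4} - \frac{2081}{4590} = - \frac{2115}{2} - \frac{2081}{4590} = - \frac{2428003}{2295}$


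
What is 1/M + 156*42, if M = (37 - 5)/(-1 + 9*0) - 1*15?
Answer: 307943/47 ≈ 6552.0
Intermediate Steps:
M = -47 (M = 32/(-1 + 0) - 15 = 32/(-1) - 15 = 32*(-1) - 15 = -32 - 15 = -47)
1/M + 156*42 = 1/(-47) + 156*42 = -1/47 + 6552 = 307943/47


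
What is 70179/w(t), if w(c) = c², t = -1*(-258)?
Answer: 23393/22188 ≈ 1.0543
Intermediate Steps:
t = 258
70179/w(t) = 70179/(258²) = 70179/66564 = 70179*(1/66564) = 23393/22188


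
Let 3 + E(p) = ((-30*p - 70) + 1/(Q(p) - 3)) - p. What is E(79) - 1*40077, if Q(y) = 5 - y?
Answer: -3280124/77 ≈ -42599.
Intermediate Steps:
E(p) = -73 + 1/(2 - p) - 31*p (E(p) = -3 + (((-30*p - 70) + 1/((5 - p) - 3)) - p) = -3 + (((-70 - 30*p) + 1/(2 - p)) - p) = -3 + ((-70 + 1/(2 - p) - 30*p) - p) = -3 + (-70 + 1/(2 - p) - 31*p) = -73 + 1/(2 - p) - 31*p)
E(79) - 1*40077 = (145 - 31*79² - 11*79)/(-2 + 79) - 1*40077 = (145 - 31*6241 - 869)/77 - 40077 = (145 - 193471 - 869)/77 - 40077 = (1/77)*(-194195) - 40077 = -194195/77 - 40077 = -3280124/77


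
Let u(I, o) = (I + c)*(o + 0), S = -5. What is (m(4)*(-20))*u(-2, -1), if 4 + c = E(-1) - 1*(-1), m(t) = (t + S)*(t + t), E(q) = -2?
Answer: 1120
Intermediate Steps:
m(t) = 2*t*(-5 + t) (m(t) = (t - 5)*(t + t) = (-5 + t)*(2*t) = 2*t*(-5 + t))
c = -5 (c = -4 + (-2 - 1*(-1)) = -4 + (-2 + 1) = -4 - 1 = -5)
u(I, o) = o*(-5 + I) (u(I, o) = (I - 5)*(o + 0) = (-5 + I)*o = o*(-5 + I))
(m(4)*(-20))*u(-2, -1) = ((2*4*(-5 + 4))*(-20))*(-(-5 - 2)) = ((2*4*(-1))*(-20))*(-1*(-7)) = -8*(-20)*7 = 160*7 = 1120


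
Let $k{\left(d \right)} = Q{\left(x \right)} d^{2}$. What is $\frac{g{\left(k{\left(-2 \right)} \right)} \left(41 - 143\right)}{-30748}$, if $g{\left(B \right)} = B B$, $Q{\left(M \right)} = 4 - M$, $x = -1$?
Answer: $\frac{10200}{7687} \approx 1.3269$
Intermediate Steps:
$k{\left(d \right)} = 5 d^{2}$ ($k{\left(d \right)} = \left(4 - -1\right) d^{2} = \left(4 + 1\right) d^{2} = 5 d^{2}$)
$g{\left(B \right)} = B^{2}$
$\frac{g{\left(k{\left(-2 \right)} \right)} \left(41 - 143\right)}{-30748} = \frac{\left(5 \left(-2\right)^{2}\right)^{2} \left(41 - 143\right)}{-30748} = \left(5 \cdot 4\right)^{2} \left(-102\right) \left(- \frac{1}{30748}\right) = 20^{2} \left(-102\right) \left(- \frac{1}{30748}\right) = 400 \left(-102\right) \left(- \frac{1}{30748}\right) = \left(-40800\right) \left(- \frac{1}{30748}\right) = \frac{10200}{7687}$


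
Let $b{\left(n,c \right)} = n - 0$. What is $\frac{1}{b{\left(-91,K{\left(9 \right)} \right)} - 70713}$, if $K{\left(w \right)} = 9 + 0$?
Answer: $- \frac{1}{70804} \approx -1.4123 \cdot 10^{-5}$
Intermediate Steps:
$K{\left(w \right)} = 9$
$b{\left(n,c \right)} = n$ ($b{\left(n,c \right)} = n + 0 = n$)
$\frac{1}{b{\left(-91,K{\left(9 \right)} \right)} - 70713} = \frac{1}{-91 - 70713} = \frac{1}{-70804} = - \frac{1}{70804}$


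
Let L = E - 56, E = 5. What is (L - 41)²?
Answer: 8464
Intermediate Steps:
L = -51 (L = 5 - 56 = -51)
(L - 41)² = (-51 - 41)² = (-92)² = 8464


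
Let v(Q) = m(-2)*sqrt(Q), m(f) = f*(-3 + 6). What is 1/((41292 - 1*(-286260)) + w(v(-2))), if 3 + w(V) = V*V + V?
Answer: 109159/35747061867 + 2*I*sqrt(2)/35747061867 ≈ 3.0537e-6 + 7.9123e-11*I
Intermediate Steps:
m(f) = 3*f (m(f) = f*3 = 3*f)
v(Q) = -6*sqrt(Q) (v(Q) = (3*(-2))*sqrt(Q) = -6*sqrt(Q))
w(V) = -3 + V + V**2 (w(V) = -3 + (V*V + V) = -3 + (V**2 + V) = -3 + (V + V**2) = -3 + V + V**2)
1/((41292 - 1*(-286260)) + w(v(-2))) = 1/((41292 - 1*(-286260)) + (-3 - 6*I*sqrt(2) + (-6*I*sqrt(2))**2)) = 1/((41292 + 286260) + (-3 - 6*I*sqrt(2) + (-6*I*sqrt(2))**2)) = 1/(327552 + (-3 - 6*I*sqrt(2) + (-6*I*sqrt(2))**2)) = 1/(327552 + (-3 - 6*I*sqrt(2) - 72)) = 1/(327552 + (-75 - 6*I*sqrt(2))) = 1/(327477 - 6*I*sqrt(2))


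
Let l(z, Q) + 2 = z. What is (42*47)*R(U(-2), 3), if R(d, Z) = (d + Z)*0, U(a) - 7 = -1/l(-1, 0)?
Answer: 0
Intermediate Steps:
l(z, Q) = -2 + z
U(a) = 22/3 (U(a) = 7 - 1/(-2 - 1) = 7 - 1/(-3) = 7 - 1*(-1/3) = 7 + 1/3 = 22/3)
R(d, Z) = 0 (R(d, Z) = (Z + d)*0 = 0)
(42*47)*R(U(-2), 3) = (42*47)*0 = 1974*0 = 0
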